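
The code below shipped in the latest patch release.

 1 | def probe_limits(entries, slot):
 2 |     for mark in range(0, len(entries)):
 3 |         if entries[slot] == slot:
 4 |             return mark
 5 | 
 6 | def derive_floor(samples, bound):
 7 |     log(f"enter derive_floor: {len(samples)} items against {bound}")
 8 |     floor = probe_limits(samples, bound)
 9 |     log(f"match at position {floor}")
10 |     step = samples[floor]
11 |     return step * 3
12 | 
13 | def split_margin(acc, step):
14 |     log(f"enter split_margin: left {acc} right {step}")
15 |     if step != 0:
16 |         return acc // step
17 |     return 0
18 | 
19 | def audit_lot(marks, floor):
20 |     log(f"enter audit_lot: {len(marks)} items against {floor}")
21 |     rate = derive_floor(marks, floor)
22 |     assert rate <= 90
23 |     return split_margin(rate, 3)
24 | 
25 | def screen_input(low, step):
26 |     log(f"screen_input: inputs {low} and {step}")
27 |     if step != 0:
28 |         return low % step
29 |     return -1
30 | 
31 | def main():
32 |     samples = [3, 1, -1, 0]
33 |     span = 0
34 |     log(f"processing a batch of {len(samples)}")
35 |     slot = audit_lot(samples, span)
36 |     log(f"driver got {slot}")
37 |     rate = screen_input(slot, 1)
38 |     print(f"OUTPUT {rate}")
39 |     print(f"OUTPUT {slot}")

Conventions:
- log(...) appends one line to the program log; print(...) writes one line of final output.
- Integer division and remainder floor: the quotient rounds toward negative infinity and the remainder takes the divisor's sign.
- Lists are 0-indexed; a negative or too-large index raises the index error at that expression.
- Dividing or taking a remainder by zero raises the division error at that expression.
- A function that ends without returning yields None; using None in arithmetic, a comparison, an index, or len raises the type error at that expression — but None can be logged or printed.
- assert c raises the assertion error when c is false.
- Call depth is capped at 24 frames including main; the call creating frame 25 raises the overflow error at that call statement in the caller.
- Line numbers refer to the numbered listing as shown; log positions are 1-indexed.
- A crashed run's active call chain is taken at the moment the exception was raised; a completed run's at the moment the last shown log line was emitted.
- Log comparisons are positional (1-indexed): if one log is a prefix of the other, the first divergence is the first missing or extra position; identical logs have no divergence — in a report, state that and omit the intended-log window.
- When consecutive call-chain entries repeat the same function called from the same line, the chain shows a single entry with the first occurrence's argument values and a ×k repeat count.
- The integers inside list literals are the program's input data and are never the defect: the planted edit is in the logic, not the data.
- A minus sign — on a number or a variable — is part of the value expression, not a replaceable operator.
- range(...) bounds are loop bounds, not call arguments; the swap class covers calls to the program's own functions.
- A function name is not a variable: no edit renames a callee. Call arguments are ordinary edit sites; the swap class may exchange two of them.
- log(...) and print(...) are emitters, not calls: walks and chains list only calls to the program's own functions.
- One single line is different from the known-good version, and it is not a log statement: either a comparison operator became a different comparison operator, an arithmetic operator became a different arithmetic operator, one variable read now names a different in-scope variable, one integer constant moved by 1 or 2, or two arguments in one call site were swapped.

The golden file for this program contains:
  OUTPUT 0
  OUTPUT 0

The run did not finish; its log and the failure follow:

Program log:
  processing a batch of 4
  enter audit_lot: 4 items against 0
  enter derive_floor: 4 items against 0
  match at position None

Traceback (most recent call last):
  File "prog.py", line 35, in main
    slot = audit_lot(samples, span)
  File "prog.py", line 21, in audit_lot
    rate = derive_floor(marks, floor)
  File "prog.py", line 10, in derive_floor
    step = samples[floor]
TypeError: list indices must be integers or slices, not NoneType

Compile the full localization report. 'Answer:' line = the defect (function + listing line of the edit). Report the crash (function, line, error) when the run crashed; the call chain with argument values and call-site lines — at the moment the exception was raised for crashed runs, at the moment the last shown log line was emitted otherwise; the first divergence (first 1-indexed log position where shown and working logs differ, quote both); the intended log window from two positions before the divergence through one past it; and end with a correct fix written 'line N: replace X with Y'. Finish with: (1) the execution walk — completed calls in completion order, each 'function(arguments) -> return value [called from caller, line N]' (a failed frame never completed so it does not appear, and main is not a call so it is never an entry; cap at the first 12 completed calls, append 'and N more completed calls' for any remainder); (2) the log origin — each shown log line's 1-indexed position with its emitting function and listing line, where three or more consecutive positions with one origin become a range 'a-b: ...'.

Answer: the defect is in probe_limits at line 3.
Key observation: Position 4 is the first bad log line: 'match at position None' should read 'match at position 3'.
Crash: derive_floor, line 10, TypeError.
Call chain: main -> audit_lot([3, 1, -1, 0], 0) (called at line 35) -> derive_floor([3, 1, -1, 0], 0) (called at line 21).
First divergence: at position 4 the run shows 'match at position None' where the working version logs 'match at position 3'.
Intended log window:
  2: enter audit_lot: 4 items against 0
  3: enter derive_floor: 4 items against 0
  4: match at position 3
  5: enter split_margin: left 0 right 3
Execution walk:
  probe_limits([3, 1, -1, 0], 0) -> None  [called from derive_floor, line 8]
Log origins:
  1 — main, line 34
  2 — audit_lot, line 20
  3 — derive_floor, line 7
  4 — derive_floor, line 9
A correct fix: line 3: replace `entries[slot]` with `entries[mark]`.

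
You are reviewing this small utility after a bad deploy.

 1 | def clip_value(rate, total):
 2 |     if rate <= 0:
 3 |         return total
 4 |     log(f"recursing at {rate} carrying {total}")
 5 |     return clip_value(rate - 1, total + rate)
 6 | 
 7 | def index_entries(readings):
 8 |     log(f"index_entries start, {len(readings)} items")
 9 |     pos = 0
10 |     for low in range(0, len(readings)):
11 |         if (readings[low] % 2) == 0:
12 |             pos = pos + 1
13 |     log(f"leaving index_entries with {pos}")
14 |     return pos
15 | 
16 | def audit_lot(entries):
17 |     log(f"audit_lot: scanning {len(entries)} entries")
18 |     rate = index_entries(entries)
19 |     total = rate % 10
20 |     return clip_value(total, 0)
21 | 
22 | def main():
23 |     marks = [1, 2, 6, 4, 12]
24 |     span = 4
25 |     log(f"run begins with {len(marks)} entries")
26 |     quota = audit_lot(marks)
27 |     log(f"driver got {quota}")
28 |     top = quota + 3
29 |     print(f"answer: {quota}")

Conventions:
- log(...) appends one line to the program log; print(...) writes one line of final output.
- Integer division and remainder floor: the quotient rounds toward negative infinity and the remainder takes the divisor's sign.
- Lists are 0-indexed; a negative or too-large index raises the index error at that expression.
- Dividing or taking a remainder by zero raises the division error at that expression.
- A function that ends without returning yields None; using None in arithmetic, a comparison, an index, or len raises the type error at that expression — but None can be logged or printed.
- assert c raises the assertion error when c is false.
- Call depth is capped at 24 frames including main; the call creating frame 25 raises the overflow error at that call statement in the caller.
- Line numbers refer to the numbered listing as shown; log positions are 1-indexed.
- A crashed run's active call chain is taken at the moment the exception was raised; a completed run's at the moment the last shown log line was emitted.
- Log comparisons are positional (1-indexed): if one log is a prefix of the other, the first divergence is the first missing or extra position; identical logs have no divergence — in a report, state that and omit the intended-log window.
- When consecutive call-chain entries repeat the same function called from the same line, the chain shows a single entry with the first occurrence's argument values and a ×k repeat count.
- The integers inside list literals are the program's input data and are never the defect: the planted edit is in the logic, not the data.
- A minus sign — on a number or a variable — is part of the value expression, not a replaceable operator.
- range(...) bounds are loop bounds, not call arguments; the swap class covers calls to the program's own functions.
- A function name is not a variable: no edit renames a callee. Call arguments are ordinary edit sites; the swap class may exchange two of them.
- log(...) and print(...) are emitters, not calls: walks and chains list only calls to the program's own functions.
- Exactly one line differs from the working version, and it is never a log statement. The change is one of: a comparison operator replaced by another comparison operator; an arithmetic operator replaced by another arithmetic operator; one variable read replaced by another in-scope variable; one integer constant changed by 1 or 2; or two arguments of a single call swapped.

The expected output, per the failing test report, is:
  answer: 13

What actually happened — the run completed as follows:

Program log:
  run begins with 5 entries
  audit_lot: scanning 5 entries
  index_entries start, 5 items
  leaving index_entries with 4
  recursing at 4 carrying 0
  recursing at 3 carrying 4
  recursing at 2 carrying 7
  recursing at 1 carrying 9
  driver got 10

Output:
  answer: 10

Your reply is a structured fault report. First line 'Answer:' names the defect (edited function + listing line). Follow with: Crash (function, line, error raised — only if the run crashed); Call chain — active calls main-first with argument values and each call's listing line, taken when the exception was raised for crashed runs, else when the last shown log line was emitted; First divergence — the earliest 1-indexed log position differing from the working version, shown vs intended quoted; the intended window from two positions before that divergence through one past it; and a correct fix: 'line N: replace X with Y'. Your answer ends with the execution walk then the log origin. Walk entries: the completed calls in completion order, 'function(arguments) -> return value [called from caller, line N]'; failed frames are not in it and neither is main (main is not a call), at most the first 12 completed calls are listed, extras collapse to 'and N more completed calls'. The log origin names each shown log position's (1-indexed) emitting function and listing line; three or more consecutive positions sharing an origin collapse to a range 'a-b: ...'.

Answer: the defect is in main at line 29.
Key observation: Nothing in the log betrays the bug — only the output does.
Call chain: main.
First divergence: none — the logs agree in full.
Execution walk:
  index_entries([1, 2, 6, 4, 12]) -> 4  [called from audit_lot, line 18]
  clip_value(0, 10) -> 10  [called from clip_value, line 5]
  clip_value(1, 9) -> 10  [called from clip_value, line 5]
  clip_value(2, 7) -> 10  [called from clip_value, line 5]
  clip_value(3, 4) -> 10  [called from clip_value, line 5]
  clip_value(4, 0) -> 10  [called from audit_lot, line 20]
  audit_lot([1, 2, 6, 4, 12]) -> 10  [called from main, line 26]
Log line origins:
  1: emitted by main (line 25)
  2: emitted by audit_lot (line 17)
  3: emitted by index_entries (line 8)
  4: emitted by index_entries (line 13)
  5-8: emitted by clip_value (line 4)
  9: emitted by main (line 27)
A correct fix: line 29: replace `quota` with `top`.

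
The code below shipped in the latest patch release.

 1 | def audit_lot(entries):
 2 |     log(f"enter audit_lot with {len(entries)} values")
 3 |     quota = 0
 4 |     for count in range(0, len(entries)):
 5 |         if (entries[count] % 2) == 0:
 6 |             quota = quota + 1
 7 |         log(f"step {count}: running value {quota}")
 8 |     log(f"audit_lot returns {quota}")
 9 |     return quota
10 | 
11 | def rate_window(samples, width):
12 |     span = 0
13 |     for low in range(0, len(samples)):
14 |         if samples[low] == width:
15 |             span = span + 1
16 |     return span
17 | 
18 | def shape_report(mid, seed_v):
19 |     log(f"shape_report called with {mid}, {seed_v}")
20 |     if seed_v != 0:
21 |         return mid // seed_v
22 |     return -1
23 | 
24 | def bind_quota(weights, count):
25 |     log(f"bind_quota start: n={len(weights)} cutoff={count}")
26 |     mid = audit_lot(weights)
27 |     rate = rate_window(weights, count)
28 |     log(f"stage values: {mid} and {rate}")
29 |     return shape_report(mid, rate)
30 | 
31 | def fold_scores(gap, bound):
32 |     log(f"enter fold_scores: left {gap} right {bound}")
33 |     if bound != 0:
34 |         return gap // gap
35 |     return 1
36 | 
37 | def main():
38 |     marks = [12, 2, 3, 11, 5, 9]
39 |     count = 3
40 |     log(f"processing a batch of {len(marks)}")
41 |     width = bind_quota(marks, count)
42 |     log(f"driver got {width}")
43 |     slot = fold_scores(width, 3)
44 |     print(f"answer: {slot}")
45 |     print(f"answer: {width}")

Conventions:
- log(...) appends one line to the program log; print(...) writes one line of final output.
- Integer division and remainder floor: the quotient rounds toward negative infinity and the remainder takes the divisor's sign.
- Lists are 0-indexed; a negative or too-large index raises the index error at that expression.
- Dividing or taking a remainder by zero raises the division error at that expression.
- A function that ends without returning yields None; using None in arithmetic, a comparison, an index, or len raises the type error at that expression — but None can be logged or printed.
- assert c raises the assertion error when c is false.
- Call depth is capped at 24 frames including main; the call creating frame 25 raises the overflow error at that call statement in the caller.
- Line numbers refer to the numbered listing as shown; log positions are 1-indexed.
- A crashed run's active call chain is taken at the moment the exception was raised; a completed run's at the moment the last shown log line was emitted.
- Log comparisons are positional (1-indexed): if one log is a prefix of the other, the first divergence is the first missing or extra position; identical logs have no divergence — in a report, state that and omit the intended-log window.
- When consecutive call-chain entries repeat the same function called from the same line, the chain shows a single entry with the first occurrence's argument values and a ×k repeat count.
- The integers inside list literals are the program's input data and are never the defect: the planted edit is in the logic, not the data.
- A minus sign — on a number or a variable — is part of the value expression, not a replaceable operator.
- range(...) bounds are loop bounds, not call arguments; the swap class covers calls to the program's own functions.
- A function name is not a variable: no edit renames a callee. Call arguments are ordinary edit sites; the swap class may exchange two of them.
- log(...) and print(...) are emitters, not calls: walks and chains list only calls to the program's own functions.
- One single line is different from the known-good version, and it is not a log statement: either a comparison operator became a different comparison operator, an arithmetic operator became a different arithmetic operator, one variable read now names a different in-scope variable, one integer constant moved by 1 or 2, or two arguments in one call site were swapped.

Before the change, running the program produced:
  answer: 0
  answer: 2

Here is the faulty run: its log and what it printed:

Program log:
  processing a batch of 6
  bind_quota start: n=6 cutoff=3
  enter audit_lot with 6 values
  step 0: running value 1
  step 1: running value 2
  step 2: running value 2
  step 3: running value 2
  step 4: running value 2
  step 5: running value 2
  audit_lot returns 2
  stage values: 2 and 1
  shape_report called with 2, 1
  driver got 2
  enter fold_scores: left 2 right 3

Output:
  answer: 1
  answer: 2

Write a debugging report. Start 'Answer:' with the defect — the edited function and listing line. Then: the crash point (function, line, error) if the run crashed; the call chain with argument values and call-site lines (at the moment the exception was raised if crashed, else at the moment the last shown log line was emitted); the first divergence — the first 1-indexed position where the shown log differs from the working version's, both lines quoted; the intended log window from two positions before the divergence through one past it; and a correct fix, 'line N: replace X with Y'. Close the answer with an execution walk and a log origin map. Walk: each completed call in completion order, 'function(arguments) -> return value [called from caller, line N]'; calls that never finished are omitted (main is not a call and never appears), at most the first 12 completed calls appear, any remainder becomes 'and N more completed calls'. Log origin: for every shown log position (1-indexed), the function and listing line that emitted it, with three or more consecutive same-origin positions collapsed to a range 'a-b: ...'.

Answer: the defect is in fold_scores at line 34.
Key fact: The two runs log identically and part ways only at the printed values.
Call chain: main -> fold_scores(2, 3) (called at line 43).
First divergence: none — the logs agree in full.
Execution walk:
  audit_lot([12, 2, 3, 11, 5, 9]) -> 2  [called from bind_quota, line 26]
  rate_window([12, 2, 3, 11, 5, 9], 3) -> 1  [called from bind_quota, line 27]
  shape_report(2, 1) -> 2  [called from bind_quota, line 29]
  bind_quota([12, 2, 3, 11, 5, 9], 3) -> 2  [called from main, line 41]
  fold_scores(2, 3) -> 1  [called from main, line 43]
Log origin:
  1 — main, line 40
  2 — bind_quota, line 25
  3 — audit_lot, line 2
  4-9 — audit_lot, line 7
  10 — audit_lot, line 8
  11 — bind_quota, line 28
  12 — shape_report, line 19
  13 — main, line 42
  14 — fold_scores, line 32
A correct fix: line 34: replace `gap // gap` with `gap // bound`.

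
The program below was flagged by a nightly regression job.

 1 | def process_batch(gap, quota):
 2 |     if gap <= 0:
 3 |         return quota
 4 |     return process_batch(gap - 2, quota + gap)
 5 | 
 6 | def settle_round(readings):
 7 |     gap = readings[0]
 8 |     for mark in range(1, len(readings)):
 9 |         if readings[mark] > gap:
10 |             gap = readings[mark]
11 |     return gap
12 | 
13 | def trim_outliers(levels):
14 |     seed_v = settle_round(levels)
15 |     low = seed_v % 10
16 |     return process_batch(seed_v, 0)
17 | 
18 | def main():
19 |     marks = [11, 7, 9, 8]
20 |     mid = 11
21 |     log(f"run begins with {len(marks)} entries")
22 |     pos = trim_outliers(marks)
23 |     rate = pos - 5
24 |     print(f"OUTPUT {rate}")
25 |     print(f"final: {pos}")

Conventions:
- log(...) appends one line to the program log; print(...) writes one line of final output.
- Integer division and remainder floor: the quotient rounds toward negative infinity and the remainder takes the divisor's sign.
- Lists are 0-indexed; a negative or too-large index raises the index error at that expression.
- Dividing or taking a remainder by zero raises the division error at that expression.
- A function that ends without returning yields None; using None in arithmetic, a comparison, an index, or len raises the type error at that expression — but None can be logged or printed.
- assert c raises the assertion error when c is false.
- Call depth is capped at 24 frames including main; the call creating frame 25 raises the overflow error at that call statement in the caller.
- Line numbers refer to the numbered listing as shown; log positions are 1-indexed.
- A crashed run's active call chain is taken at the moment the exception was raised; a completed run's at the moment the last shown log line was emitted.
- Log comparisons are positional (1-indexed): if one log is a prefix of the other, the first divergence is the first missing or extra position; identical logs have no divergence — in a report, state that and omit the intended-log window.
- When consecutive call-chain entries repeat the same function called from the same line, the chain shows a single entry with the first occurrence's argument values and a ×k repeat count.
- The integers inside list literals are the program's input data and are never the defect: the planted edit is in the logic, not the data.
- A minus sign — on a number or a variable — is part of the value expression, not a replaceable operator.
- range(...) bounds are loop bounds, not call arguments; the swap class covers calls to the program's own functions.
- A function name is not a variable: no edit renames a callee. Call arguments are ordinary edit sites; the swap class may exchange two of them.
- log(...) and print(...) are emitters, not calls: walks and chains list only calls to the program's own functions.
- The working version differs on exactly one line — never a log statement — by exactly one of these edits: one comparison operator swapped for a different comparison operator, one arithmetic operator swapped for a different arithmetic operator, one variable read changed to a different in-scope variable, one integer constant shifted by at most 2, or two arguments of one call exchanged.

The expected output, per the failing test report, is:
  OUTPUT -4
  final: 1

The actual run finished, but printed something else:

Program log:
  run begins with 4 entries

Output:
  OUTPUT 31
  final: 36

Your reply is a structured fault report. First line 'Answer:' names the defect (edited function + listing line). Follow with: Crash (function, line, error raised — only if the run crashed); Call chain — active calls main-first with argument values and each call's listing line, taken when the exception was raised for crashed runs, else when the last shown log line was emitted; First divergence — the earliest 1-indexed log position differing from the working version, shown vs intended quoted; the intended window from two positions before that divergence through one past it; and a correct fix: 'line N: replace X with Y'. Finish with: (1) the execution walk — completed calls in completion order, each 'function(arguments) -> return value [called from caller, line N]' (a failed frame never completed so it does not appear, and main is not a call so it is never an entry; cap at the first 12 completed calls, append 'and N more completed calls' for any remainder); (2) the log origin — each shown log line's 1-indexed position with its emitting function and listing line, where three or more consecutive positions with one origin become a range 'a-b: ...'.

Answer: the defect is in trim_outliers at line 16.
The tell: Nothing in the log betrays the bug — only the output does.
Call chain: main.
First divergence: there is none — every log position agrees.
Execution walk:
  settle_round([11, 7, 9, 8]) -> 11  [called from trim_outliers, line 14]
  process_batch(-1, 36) -> 36  [called from process_batch, line 4]
  process_batch(1, 35) -> 36  [called from process_batch, line 4]
  process_batch(3, 32) -> 36  [called from process_batch, line 4]
  process_batch(5, 27) -> 36  [called from process_batch, line 4]
  process_batch(7, 20) -> 36  [called from process_batch, line 4]
  process_batch(9, 11) -> 36  [called from process_batch, line 4]
  process_batch(11, 0) -> 36  [called from trim_outliers, line 16]
  trim_outliers([11, 7, 9, 8]) -> 36  [called from main, line 22]
Log origin:
  1: logged in main at line 21
A correct fix: line 16: replace `seed_v` with `low`.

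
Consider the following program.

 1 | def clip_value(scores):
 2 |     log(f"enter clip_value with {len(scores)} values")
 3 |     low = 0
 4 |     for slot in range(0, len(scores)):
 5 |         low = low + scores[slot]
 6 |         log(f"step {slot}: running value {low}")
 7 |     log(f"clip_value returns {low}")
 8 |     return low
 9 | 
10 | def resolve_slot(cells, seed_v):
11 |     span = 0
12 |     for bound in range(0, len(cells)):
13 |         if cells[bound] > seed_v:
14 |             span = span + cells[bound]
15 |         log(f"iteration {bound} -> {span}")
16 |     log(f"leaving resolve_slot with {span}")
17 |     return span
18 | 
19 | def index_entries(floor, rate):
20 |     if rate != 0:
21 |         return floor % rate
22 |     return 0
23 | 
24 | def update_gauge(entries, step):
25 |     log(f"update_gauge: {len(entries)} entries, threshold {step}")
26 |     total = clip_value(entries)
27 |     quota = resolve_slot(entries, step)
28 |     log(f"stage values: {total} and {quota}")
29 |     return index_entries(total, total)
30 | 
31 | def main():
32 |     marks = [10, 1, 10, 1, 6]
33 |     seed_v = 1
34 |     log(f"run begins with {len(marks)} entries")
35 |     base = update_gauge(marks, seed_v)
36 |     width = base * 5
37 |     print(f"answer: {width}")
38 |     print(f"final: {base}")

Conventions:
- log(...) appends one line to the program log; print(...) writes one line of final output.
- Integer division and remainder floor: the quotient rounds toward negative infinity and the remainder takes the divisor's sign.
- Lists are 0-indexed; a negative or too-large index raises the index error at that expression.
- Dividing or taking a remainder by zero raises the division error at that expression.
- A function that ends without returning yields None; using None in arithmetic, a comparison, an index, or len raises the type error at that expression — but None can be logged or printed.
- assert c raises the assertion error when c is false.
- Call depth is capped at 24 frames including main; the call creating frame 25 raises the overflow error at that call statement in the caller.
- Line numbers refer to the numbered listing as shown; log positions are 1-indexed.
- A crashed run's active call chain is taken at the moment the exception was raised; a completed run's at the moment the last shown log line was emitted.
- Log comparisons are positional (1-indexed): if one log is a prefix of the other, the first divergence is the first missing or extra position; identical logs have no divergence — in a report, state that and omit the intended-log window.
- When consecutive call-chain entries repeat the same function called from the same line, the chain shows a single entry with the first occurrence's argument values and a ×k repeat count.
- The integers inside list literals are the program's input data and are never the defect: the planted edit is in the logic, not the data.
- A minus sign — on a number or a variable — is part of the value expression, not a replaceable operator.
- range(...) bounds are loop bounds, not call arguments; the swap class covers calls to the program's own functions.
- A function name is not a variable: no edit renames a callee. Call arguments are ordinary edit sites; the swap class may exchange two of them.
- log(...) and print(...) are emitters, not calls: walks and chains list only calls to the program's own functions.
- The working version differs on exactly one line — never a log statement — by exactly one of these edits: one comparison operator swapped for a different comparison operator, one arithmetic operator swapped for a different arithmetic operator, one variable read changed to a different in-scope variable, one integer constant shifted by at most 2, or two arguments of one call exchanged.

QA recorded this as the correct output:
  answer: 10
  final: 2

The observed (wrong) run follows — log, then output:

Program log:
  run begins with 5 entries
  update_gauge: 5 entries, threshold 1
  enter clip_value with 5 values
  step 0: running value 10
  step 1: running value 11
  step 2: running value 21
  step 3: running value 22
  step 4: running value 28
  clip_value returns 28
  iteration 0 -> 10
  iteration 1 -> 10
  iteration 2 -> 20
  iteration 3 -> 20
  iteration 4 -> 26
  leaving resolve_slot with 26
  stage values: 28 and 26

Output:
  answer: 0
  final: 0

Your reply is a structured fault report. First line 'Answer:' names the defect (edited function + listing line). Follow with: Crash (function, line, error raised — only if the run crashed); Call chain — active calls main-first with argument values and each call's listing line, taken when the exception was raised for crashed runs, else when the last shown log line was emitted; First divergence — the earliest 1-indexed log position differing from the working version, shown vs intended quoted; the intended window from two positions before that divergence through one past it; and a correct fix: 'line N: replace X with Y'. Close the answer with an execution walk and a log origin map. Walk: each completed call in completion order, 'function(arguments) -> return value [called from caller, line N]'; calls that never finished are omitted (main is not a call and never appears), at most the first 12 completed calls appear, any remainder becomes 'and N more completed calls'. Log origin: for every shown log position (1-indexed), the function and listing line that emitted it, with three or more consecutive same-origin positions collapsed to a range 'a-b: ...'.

Answer: the defect is in update_gauge at line 29.
Key fact: No log line changed; the fault shows up purely in the output.
Call chain: main -> update_gauge([10, 1, 10, 1, 6], 1) (called at line 35).
First divergence: none; the two logs match at every position.
Execution walk:
  clip_value([10, 1, 10, 1, 6]) -> 28  [called from update_gauge, line 26]
  resolve_slot([10, 1, 10, 1, 6], 1) -> 26  [called from update_gauge, line 27]
  index_entries(28, 28) -> 0  [called from update_gauge, line 29]
  update_gauge([10, 1, 10, 1, 6], 1) -> 0  [called from main, line 35]
Log origin:
  1: logged in main at line 34
  2: logged in update_gauge at line 25
  3: logged in clip_value at line 2
  4-8: logged in clip_value at line 6
  9: logged in clip_value at line 7
  10-14: logged in resolve_slot at line 15
  15: logged in resolve_slot at line 16
  16: logged in update_gauge at line 28
A correct fix: line 29: replace `index_entries(total, total)` with `index_entries(total, quota)`.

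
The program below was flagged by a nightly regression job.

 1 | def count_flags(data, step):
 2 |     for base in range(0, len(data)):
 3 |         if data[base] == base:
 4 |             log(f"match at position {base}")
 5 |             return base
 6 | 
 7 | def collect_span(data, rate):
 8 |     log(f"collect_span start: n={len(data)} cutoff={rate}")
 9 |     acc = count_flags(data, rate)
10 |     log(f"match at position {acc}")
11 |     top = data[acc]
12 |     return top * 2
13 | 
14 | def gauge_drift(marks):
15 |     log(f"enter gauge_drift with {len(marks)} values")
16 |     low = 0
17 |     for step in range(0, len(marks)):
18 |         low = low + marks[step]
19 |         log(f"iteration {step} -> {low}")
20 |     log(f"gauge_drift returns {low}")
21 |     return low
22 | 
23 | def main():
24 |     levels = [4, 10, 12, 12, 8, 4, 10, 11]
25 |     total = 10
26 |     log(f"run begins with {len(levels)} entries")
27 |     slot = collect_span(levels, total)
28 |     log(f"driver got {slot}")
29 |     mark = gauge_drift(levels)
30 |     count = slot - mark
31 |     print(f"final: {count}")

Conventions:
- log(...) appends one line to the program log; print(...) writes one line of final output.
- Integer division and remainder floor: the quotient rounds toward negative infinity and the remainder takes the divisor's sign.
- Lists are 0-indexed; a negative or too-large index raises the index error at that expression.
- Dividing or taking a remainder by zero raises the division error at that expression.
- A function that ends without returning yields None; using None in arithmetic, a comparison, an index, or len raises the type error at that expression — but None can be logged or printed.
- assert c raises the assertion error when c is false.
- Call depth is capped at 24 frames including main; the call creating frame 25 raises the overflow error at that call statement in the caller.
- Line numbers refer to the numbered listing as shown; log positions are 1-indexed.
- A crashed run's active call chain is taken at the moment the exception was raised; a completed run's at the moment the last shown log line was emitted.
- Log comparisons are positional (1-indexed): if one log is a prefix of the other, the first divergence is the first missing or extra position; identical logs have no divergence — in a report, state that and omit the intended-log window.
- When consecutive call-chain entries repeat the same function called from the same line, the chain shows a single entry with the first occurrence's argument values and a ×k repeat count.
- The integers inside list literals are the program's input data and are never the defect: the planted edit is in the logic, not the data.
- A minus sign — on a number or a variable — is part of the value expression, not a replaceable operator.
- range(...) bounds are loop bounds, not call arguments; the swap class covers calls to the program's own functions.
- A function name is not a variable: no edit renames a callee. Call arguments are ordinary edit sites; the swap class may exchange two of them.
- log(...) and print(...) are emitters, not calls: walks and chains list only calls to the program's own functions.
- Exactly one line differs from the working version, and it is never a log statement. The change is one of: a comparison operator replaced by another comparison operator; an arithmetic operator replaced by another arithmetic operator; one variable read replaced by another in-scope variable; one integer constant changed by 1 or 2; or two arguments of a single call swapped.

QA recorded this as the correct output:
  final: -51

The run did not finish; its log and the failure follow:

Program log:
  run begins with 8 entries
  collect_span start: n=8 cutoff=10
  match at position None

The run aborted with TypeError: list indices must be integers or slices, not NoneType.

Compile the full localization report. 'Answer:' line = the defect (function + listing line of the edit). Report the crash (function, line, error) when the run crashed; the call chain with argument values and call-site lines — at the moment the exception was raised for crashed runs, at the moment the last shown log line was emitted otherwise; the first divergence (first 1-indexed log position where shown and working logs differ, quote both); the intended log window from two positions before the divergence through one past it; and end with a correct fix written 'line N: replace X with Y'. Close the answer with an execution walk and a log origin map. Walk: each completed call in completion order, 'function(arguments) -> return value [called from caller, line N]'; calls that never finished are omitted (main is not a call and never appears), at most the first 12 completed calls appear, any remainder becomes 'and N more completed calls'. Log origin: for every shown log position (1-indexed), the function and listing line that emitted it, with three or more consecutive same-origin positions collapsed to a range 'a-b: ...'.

Answer: the defect is in count_flags at line 3.
The tell: Log line 3 is where behavior first shows: 'match at position None' appears instead of 'match at position 1'.
Crash: collect_span, line 11, TypeError.
Call chain: main -> collect_span([4, 10, 12, 12, 8, 4, 10, 11], 10) (called at line 27).
First divergence: position 3 — shown 'match at position None', intended 'match at position 1'.
Intended log window:
  1: run begins with 8 entries
  2: collect_span start: n=8 cutoff=10
  3: match at position 1
  4: match at position 1
Execution walk:
  count_flags([4, 10, 12, 12, 8, 4, 10, 11], 10) -> None  [called from collect_span, line 9]
Log origins:
  1: from main, line 26
  2: from collect_span, line 8
  3: from collect_span, line 10
A correct fix: line 3: replace `data[base] == base` with `data[base] == step`.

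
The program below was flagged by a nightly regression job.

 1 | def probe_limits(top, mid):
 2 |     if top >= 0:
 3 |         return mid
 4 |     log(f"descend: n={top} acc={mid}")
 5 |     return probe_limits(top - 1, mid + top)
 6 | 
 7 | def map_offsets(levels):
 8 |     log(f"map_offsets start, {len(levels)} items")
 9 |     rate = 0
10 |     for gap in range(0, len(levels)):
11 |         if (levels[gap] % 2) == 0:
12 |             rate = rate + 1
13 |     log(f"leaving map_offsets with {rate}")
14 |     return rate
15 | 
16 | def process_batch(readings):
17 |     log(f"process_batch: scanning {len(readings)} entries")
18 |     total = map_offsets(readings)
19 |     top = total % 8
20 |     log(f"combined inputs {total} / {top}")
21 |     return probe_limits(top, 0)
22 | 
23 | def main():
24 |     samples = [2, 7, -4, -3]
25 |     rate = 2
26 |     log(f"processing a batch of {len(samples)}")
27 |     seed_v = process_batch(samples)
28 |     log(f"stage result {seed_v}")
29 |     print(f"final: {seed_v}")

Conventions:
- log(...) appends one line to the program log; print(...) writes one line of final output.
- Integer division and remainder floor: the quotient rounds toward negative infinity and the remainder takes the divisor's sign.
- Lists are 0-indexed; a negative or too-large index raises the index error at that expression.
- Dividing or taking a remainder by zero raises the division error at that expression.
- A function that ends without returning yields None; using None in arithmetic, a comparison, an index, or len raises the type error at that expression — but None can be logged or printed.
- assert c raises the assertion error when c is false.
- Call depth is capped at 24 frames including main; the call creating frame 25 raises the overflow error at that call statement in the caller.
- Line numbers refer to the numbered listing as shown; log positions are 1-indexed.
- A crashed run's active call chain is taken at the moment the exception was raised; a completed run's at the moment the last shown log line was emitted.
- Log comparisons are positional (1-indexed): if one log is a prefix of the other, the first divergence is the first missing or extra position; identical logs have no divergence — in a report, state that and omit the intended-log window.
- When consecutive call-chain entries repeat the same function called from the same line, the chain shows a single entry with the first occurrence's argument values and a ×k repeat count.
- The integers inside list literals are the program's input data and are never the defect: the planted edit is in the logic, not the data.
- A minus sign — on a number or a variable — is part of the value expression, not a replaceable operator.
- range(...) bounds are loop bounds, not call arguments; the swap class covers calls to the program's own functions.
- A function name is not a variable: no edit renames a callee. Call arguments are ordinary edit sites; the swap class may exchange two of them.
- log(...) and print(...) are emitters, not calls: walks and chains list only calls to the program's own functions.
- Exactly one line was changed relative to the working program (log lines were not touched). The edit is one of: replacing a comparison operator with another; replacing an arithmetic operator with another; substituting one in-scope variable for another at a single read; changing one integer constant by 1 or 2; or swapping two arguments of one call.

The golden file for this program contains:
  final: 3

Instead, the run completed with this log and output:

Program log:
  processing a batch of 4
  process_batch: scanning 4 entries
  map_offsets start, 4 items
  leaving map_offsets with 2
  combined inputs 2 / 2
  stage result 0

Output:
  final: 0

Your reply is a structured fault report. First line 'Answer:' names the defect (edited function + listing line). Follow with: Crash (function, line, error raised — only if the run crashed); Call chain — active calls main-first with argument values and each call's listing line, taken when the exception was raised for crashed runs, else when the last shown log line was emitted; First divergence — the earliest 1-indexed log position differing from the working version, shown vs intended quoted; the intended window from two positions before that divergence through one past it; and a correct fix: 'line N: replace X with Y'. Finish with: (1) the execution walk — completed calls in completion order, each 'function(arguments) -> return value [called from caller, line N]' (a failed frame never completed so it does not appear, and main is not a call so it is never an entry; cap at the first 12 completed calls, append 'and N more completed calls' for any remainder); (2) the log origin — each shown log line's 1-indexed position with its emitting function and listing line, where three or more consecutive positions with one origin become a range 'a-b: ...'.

Answer: the defect is in probe_limits at line 2.
The tell: Log line 6 is where behavior first shows: 'stage result 0' appears instead of 'descend: n=2 acc=0'.
Call chain: main.
First divergence: position 6 — the shown line 'stage result 0' should read 'descend: n=2 acc=0'.
Intended log window:
  4: leaving map_offsets with 2
  5: combined inputs 2 / 2
  6: descend: n=2 acc=0
  7: descend: n=1 acc=2
Execution walk:
  map_offsets([2, 7, -4, -3]) -> 2  [called from process_batch, line 18]
  probe_limits(2, 0) -> 0  [called from process_batch, line 21]
  process_batch([2, 7, -4, -3]) -> 0  [called from main, line 27]
Log origins:
  1: from main, line 26
  2: from process_batch, line 17
  3: from map_offsets, line 8
  4: from map_offsets, line 13
  5: from process_batch, line 20
  6: from main, line 28
A correct fix: line 2: replace `>=` with `<=`.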